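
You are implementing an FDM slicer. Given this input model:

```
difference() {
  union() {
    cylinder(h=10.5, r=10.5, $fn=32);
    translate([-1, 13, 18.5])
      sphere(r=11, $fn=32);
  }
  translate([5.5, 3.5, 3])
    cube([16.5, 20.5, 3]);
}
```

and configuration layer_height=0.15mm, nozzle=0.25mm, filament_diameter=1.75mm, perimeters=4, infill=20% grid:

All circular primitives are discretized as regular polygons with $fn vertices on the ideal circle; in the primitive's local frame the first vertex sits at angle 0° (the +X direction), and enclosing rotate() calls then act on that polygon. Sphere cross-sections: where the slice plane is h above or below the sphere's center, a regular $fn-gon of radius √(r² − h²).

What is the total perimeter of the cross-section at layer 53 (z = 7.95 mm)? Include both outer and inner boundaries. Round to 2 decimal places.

At z = 7.95 mm: the cylinder: section is a regular 32-gon, circumradius r=10.5 (perimeter = 2·32·10.500·sin(180°/32) = 65.87 mm); the sphere at (-1, 13): section is a regular 32-gon, circumradius = √(r²−h²) = √(11²−10.55²) = 3.114 (perimeter = 2·32·3.114·sin(180°/32) = 19.53 mm); Taking the union: the regions partially overlap (shared area 1.12 mm²), so the edge portions inside another operand are dropped and the merged outline is re-measured after clipping — boundary = 79.02 mm; the cube at (5.5, 3.5) is not intersected at this z (z outside [3, 6]); After the difference (first − rest): none of the subtracted shapes is present at this height, so the result so far is unchanged — boundary = 79.02 mm. Overall, the cross-section is a single solid region. Total boundary length (outer) = 79.02 mm.

79.02 mm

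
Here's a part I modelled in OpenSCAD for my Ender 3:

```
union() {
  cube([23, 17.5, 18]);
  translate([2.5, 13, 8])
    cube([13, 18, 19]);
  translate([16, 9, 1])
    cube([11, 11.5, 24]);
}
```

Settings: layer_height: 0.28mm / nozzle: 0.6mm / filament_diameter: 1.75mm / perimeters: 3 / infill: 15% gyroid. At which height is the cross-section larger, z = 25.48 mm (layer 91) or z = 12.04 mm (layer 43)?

Layer 91 (z = 25.48): the cube is not intersected at this z (z outside [0, 18]); the cube at (2.5, 13) (footprint 13×18) is included at this height (area 234.00 mm²); the cube at (16, 9) does not reach this height (z outside [1, 25]); Combining (union): only the 13×18 cube at (2.5, 13) is present, so the union is just that shape — area = 234.00 mm². So its area = 234.00 mm². Layer 43 (z = 12.04): the cube is present — its section is the full 23×17.5 rectangle (area 402.50 mm²); the 13×18 cube at (2.5, 13) contributes its full rectangle (area 234.00 mm²); the cube at (16, 9) is present — its section is the full 11×11.5 rectangle (area 126.50 mm²); Taking the union: the regions partially overlap — summed areas 763.00 mm² minus the doubly-counted overlap 118.00 mm² gives 645.00 mm² — area = 645.00 mm². So its area = 645.00 mm². Layer 43 is larger (645.00 vs 234.00 mm²).

layer 43 (z = 12.04 mm)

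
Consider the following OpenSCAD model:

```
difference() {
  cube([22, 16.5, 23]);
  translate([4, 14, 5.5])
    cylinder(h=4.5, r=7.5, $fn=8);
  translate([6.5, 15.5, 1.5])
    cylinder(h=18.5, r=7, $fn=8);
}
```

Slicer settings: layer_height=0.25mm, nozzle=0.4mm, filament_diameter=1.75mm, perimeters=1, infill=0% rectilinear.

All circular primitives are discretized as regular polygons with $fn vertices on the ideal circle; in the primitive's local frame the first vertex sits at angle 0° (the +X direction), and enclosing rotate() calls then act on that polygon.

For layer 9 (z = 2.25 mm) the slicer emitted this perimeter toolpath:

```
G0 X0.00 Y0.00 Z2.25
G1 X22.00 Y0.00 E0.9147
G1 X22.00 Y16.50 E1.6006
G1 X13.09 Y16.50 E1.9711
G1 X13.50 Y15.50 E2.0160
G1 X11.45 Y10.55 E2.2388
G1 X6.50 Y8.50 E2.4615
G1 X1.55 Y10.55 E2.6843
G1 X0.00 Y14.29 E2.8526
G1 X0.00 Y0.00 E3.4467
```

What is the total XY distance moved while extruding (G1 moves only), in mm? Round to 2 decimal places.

Sum the Euclidean lengths of each G1 segment: total = 82.90 mm.

82.90 mm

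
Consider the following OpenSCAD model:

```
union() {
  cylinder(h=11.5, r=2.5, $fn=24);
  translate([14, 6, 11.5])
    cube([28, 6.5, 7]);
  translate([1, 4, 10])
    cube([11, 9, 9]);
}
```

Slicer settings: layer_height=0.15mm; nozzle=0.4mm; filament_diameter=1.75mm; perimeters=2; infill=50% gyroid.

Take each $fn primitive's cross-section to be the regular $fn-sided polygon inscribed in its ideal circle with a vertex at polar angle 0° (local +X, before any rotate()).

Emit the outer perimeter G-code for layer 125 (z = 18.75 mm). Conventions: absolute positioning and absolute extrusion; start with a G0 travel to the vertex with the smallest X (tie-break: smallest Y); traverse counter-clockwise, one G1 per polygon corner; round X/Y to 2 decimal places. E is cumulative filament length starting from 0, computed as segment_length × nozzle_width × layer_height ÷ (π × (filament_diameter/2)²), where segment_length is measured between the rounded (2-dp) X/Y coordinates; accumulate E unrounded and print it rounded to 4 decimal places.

G0 X1.00 Y4.00 Z18.75
G1 X12.00 Y4.00 E0.2744
G1 X12.00 Y13.00 E0.4989
G1 X1.00 Y13.00 E0.7733
G1 X1.00 Y4.00 E0.9978

At z = 18.75 mm: the cylinder does not reach this height (z outside [0, 11.5]); the cube at (14, 6) does not reach this height (z outside [11.5, 18.5]); the cube at (1, 4) is present — its section is the full 11×9 rectangle; Combining (union): only the 11×9 cube at (1, 4) is present, so the union is just that shape — 1 connected region. The outline is a single polygon with 4 vertices. Extrusion per mm of travel: 0.4 × 0.15 / (π × 0.875²) = 0.024945. Accumulating E over each segment gives final E = 0.9978.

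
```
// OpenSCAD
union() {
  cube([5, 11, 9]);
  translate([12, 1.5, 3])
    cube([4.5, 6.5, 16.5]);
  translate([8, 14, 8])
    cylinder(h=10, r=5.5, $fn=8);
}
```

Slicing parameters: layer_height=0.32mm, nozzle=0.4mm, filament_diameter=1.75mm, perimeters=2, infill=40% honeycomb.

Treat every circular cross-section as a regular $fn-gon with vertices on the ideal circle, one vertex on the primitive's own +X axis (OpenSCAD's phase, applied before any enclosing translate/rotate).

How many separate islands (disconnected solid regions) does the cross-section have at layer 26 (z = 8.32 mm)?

2

At z = 8.32 mm: the 5×11 cube contributes its full rectangle; the 4.5×6.5 cube at (12, 1.5) contributes its full rectangle; the r=5.5 cylinder at (8, 14) contributes a regular 8-gon of circumradius 5.5; Combining (union): the regions partially overlap (shared area 1.12 mm²), so overlapping operands fuse into one piece — 2 connected regions. Overall, the cross-section has 2 separate islands. Island count = 2.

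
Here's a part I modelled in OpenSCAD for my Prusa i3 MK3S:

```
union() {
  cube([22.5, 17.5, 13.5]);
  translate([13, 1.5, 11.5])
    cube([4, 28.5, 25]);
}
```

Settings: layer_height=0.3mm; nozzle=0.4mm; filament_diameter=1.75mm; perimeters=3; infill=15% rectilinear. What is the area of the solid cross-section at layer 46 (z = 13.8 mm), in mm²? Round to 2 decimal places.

At z = 13.8 mm: the cube does not reach this height (z outside [0, 13.5]); the cube at (13, 1.5) is present — its section is the full 4×28.5 rectangle (area 114.00 mm²); Combining (union): only the 4×28.5 cube at (13, 1.5) is present, so the union is just that shape — area = 114.00 mm². Overall, the cross-section is a single solid region. Net area = 114.00 mm².

114.00 mm²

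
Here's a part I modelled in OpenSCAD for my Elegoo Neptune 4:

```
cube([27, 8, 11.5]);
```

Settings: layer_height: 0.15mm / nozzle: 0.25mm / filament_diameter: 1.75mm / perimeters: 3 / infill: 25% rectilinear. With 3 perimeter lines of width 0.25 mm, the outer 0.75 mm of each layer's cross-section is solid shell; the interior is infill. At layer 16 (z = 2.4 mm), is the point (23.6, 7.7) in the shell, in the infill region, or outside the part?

At z = 2.4 mm: the cube is present — its section is the full 27×8 rectangle. Overall, the cross-section is a single solid region. The nearest boundary edge runs (27.00, 8.00)→(0.00, 8.00); distance from the point to it = 0.30 mm. The point is inside the cross-section, 0.30 mm from the nearest boundary — within the 0.75 mm shell band (3 × 0.25).

shell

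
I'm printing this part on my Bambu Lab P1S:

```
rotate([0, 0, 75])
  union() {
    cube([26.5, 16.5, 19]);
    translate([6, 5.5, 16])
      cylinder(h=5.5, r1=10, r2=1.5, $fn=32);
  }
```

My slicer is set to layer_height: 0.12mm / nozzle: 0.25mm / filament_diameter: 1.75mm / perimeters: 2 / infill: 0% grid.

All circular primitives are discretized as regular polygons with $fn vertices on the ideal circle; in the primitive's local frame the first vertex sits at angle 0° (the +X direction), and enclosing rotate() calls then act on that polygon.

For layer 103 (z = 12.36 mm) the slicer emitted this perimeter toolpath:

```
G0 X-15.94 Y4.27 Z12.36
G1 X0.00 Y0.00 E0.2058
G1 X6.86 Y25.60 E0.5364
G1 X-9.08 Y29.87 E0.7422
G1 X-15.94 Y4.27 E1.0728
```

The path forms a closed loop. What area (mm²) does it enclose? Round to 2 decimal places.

Apply the shoelace formula to the sequence of (X, Y) vertices; enclosed area = 437.36 mm².

437.36 mm²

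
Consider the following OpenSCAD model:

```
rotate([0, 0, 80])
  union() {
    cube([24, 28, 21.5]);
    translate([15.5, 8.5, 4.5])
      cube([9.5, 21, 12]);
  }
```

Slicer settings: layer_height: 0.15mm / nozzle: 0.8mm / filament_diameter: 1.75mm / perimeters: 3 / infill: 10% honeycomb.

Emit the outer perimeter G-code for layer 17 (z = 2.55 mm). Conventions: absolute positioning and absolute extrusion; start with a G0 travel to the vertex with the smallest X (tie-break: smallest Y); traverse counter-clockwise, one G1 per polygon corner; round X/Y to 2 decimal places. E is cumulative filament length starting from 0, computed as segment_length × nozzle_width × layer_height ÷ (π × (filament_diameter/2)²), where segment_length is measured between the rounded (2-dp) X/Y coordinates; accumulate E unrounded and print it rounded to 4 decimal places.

At z = 2.55 mm: the cube is present — its section is the full 24×28 rectangle; the cube at (15.5, 8.5) is absent (z outside [4.5, 16.5]); Merging all regions: only the 24×28 cube is present, so the union is just that shape — 1 connected region; (rotated 80° about Z; rotation is an isometry so areas/perimeters/island counts are preserved). The outline is a single polygon with 4 vertices. Extrusion per mm of travel: 0.8 × 0.15 / (π × 0.875²) = 0.049890. Accumulating E over each segment gives final E = 5.1890.

G0 X-27.57 Y4.86 Z2.55
G1 X0.00 Y0.00 E1.3967
G1 X4.17 Y23.64 E2.5943
G1 X-23.41 Y28.50 E3.9915
G1 X-27.57 Y4.86 E5.1890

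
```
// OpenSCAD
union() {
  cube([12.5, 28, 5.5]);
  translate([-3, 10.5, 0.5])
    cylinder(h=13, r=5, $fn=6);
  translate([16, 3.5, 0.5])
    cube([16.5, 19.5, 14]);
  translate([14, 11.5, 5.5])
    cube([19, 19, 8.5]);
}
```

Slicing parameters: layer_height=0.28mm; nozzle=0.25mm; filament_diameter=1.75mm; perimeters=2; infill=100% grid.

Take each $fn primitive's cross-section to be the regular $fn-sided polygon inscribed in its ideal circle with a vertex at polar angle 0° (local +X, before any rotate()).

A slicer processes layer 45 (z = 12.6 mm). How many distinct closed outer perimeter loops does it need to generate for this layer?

At z = 12.6 mm: the cube does not reach this height (z outside [0, 5.5]); the r=5 cylinder at (-3, 10.5) gives a regular 6-gon of circumradius 5 (constant along its height); the cube at (16, 3.5) (footprint 16.5×19.5) is included at this height; the cube at (14, 11.5) is present — its section is the full 19×19 rectangle; Taking the union: the regions partially overlap (shared area 189.75 mm²), so overlapping operands fuse into one piece — 2 connected regions. The result has 2 disconnected regions.

2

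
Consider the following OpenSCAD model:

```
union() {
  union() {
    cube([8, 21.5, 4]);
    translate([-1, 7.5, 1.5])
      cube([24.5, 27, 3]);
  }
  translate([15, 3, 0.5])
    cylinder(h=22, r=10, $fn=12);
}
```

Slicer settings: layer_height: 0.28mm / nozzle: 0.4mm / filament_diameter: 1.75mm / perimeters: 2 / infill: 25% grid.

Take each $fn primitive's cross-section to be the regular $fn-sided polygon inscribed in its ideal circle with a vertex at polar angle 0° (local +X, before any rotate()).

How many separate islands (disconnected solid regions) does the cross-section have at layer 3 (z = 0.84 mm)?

At z = 0.84 mm: the cube (footprint 8×21.5) is included at this height; the cube at (-1, 7.5) does not reach this height (z outside [1.5, 4.5]); Combining (union): only the 8×21.5 cube is present, so the union is just that shape — 1 connected region; the r=10 cylinder at (15, 3) gives a regular 12-gon of circumradius 10 (constant along its height); Merging all regions: the regions partially overlap (shared area 20.82 mm²), so overlapping operands fuse into one piece — 1 connected region. Overall, the cross-section is a single solid region. Island count = 1.

1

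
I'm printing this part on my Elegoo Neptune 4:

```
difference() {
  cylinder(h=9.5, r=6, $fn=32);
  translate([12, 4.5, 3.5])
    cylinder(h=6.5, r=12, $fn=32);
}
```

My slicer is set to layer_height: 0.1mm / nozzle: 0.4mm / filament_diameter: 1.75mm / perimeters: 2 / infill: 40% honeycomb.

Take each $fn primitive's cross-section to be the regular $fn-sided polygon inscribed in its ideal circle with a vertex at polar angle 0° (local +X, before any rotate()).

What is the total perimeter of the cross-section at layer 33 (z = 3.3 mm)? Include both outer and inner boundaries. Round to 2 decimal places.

37.64 mm

At z = 3.3 mm: the cylinder: section is a regular 32-gon, circumradius r=6 (perimeter = 2·32·6.000·sin(180°/32) = 37.64 mm); the cylinder at (12, 4.5) does not reach this height (z outside [3.5, 10]); Taking the first minus the rest: none of the subtracted shapes is present at this height, so the r=6 cylinder is unchanged — boundary = 37.64 mm. Overall, the cross-section is a single solid region. Total boundary length (outer) = 37.64 mm.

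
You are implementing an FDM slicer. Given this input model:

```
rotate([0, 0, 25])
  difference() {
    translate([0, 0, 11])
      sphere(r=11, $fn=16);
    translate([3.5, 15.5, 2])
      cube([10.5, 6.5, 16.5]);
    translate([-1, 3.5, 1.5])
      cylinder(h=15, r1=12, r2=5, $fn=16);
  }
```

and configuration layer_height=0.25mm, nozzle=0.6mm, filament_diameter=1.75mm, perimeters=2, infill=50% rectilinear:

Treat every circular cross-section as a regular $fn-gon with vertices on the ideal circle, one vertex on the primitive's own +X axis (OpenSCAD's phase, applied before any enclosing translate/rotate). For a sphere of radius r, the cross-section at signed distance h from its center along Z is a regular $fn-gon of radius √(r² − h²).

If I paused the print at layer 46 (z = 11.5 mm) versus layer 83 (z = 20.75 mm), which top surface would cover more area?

Layer 46 (z = 11.5): the r=11 sphere contributes a regular 16-gon of circumradius √(11²−0.5²) = 10.989 (area = (16/2)·10.989²·sin(360°/16) = 369.67 mm²); the cube at (3.5, 15.5) is present — its section is the full 10.5×6.5 rectangle (area 68.25 mm²); the cone at (-1, 3.5) (r1=12→r2=5) has section circumradius 7.333 here — a regular 16-gon (area = (16/2)·7.333²·sin(360°/16) = 164.64 mm²); Taking the first minus the rest: starting from the r=11 sphere (369.67 mm²), the 10.5×6.5 cube at (3.5, 15.5) misses the remaining region (no effect); the cone at (-1, 3.5) partially overlaps it — only the 164.51 mm² overlap (of its 164.64 mm²) is removed, clipping the outline — area = 205.16 mm²; (rotated 25° about Z; rotation is an isometry so areas/perimeters/island counts are preserved). So its area = 205.16 mm². Layer 83 (z = 20.75): the r=11 sphere slices to a regular 16-gon of circumradius 5.093 (√(r²−h²) with h=9.75 from center) (area = (16/2)·5.093²·sin(360°/16) = 79.41 mm²); the cube at (3.5, 15.5) is absent (z outside [2, 18.5]); the cone at (-1, 3.5) does not reach this height (z outside [1.5, 16.5]); Taking the first minus the rest: none of the subtracted shapes is present at this height, so the r=11 sphere is unchanged — area = 79.41 mm²; (rotated 25° about Z; rotation is an isometry so areas/perimeters/island counts are preserved). So its area = 79.41 mm². Layer 46 is larger (205.16 vs 79.41 mm²).

layer 46 (z = 11.5 mm)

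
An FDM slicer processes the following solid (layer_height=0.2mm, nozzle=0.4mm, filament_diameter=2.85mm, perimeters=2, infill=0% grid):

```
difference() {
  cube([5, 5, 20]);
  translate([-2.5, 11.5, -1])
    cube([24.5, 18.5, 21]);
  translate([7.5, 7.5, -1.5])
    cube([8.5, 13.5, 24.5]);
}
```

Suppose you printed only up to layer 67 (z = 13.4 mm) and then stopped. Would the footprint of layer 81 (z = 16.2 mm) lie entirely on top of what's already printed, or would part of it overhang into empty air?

entirely on top

Compare the two slices. At z = 13.4: the cube is present — its section is the full 5×5 rectangle (area 25.00 mm²); the cube at (-2.5, 11.5) (footprint 24.5×18.5) is included at this height (area 453.25 mm²); the 8.5×13.5 cube at (7.5, 7.5) contributes its full rectangle (area 114.75 mm²); After the difference (first − rest): starting from the 5×5 cube (25.00 mm²), the 24.5×18.5 cube at (-2.5, 11.5) misses the remaining region (no effect); the 8.5×13.5 cube at (7.5, 7.5) misses the remaining region (no effect) — area = 25.00 mm². At z = 16.2: the cube (footprint 5×5) is included at this height (area 25.00 mm²); the cube at (-2.5, 11.5) is present — its section is the full 24.5×18.5 rectangle (area 453.25 mm²); the cube at (7.5, 7.5) (footprint 8.5×13.5) is included at this height (area 114.75 mm²); Subtracting the remaining from the first: starting from the 5×5 cube (25.00 mm²), the 24.5×18.5 cube at (-2.5, 11.5) misses the remaining region (no effect); the 8.5×13.5 cube at (7.5, 7.5) misses the remaining region (no effect) — area = 25.00 mm². Checking containment: the cross-section at z = 16.2 is a subset of the cross-section at z = 13.4.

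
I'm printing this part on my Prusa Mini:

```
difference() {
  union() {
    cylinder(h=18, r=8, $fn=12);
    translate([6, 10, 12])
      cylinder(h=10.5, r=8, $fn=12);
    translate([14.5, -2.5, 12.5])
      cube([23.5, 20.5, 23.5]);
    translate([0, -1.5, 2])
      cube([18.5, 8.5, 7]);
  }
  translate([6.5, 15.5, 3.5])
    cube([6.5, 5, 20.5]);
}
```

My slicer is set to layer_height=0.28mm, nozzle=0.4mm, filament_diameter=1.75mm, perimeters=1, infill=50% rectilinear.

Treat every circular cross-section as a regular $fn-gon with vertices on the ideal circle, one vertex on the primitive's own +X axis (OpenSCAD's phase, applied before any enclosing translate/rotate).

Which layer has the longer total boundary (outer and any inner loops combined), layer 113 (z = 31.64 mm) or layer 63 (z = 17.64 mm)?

layer 63 (z = 17.64 mm)

Layer 113 (z = 31.64): the cylinder is not intersected at this z (z outside [0, 18]); the cylinder at (6, 10) is absent (z outside [12, 22.5]); the cube at (14.5, -2.5) is present — its section is the full 23.5×20.5 rectangle (perimeter 88.00 mm); the cube at (0, -1.5) does not reach this height (z outside [2, 9]); Taking the union: only the 23.5×20.5 cube at (14.5, -2.5) is present, so the union is just that shape — boundary = 88.00 mm; the cube at (6.5, 15.5) is absent (z outside [3.5, 24]); Subtracting the remaining from the first: none of the subtracted shapes is present at this height, so that combined region is unchanged — boundary = 88.00 mm. So its perimeter = 88.00 mm. Layer 63 (z = 17.64): the r=8 cylinder gives a regular 12-gon of circumradius 8 (constant along its height) (perimeter = 2·12·8.000·sin(180°/12) = 49.69 mm); the cylinder at (6, 10): section is a regular 12-gon, circumradius r=8 (perimeter = 2·12·8.000·sin(180°/12) = 49.69 mm); the 23.5×20.5 cube at (14.5, -2.5) contributes its full rectangle (perimeter 88.00 mm); the cube at (0, -1.5) does not reach this height (z outside [2, 9]); Merging all regions: the regions partially overlap (shared area 28.54 mm²), so the edge portions inside another operand are dropped and the merged outline is re-measured after clipping — boundary = 164.61 mm; the cube at (6.5, 15.5) (footprint 6.5×5) is included at this height (perimeter 23.00 mm); Subtracting the remaining from the first: starting from the result so far, the 6.5×5 cube at (6.5, 15.5) partially overlaps it — only the 7.66 mm² overlap (of its 32.50 mm²) is removed, clipping the outline — boundary = 166.26 mm. So its perimeter = 166.26 mm. Layer 63 is larger (166.26 vs 88.00 mm).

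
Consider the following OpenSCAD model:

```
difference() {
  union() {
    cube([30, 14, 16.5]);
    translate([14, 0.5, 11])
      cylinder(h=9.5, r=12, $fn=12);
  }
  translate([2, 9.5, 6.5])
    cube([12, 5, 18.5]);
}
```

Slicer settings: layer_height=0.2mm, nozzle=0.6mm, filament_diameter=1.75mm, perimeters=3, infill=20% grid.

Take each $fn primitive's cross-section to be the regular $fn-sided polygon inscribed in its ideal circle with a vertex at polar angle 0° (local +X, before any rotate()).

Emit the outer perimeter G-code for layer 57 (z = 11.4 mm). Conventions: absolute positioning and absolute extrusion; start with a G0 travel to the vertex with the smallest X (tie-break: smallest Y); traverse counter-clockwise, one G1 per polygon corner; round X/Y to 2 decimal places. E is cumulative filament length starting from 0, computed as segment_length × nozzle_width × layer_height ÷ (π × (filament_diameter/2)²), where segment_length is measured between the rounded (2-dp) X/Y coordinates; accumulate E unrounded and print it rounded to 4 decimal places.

G0 X0.00 Y0.00 Z11.40
G1 X2.13 Y0.00 E0.1063
G1 X3.61 Y-5.50 E0.3904
G1 X8.00 Y-9.89 E0.7002
G1 X14.00 Y-11.50 E1.0101
G1 X20.00 Y-9.89 E1.3200
G1 X24.39 Y-5.50 E1.6298
G1 X25.87 Y0.00 E1.9139
G1 X30.00 Y0.00 E2.1200
G1 X30.00 Y14.00 E2.8184
G1 X14.00 Y14.00 E3.6167
G1 X14.00 Y9.50 E3.8412
G1 X2.00 Y9.50 E4.4399
G1 X2.00 Y14.00 E4.6644
G1 X0.00 Y14.00 E4.7641
G1 X0.00 Y0.00 E5.4626

At z = 11.4 mm: the 30×14 cube contributes its full rectangle; the cylinder at (14, 0.5): section is a regular 12-gon, circumradius r=12; Combining (union): the regions partially overlap (shared area 227.93 mm²), so overlapping operands fuse into one piece — 1 connected region; the cube at (2, 9.5) is present — its section is the full 12×5 rectangle; Taking the first minus the rest: starting from that combined region, the 12×5 cube at (2, 9.5) partially overlaps it — only the 54.00 mm² overlap (of its 60.00 mm²) is removed, clipping the outline — 1 connected region. The outline is a single polygon with 15 vertices. Extrusion per mm of travel: 0.6 × 0.2 / (π × 0.875²) = 0.049890. Accumulating E over each segment gives final E = 5.4626.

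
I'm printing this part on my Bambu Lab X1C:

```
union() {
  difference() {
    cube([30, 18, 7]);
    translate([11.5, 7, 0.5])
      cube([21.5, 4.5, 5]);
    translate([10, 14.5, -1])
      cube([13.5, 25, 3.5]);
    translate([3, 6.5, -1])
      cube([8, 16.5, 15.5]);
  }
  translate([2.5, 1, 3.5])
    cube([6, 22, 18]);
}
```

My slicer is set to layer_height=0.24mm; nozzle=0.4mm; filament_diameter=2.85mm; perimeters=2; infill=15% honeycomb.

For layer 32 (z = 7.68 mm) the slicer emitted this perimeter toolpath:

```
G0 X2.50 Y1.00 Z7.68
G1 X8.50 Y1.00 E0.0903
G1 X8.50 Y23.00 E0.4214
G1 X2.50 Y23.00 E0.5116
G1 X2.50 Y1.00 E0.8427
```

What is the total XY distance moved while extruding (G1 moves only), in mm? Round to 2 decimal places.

56.00 mm

Sum the Euclidean lengths of each G1 segment: total = 56.00 mm.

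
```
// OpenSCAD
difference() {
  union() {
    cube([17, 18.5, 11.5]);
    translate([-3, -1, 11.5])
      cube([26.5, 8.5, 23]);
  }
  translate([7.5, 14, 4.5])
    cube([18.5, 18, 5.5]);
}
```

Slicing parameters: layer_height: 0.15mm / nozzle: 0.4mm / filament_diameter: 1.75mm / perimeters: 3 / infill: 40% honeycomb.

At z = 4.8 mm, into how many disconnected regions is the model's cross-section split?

At z = 4.8 mm: the cube is present — its section is the full 17×18.5 rectangle; the cube at (-3, -1) is not intersected at this z (z outside [11.5, 34.5]); Taking the union: only the 17×18.5 cube is present, so the union is just that shape — 1 connected region; the 18.5×18 cube at (7.5, 14) contributes its full rectangle; Subtracting the remaining from the first: starting from the result so far, the 18.5×18 cube at (7.5, 14) partially overlaps it — only the 42.75 mm² overlap (of its 333.00 mm²) is removed, clipping the outline — 1 connected region. The result has 1 disconnected region.

1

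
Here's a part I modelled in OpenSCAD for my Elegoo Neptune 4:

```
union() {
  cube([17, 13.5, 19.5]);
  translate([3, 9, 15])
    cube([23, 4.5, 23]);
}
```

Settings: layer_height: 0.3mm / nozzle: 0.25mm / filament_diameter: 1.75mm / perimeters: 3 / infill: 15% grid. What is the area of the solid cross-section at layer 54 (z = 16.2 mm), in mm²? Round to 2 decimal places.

270.00 mm²

At z = 16.2 mm: the cube (footprint 17×13.5) is included at this height (area 229.50 mm²); the cube at (3, 9) is present — its section is the full 23×4.5 rectangle (area 103.50 mm²); Combining (union): the regions partially overlap — summed areas 333.00 mm² minus the doubly-counted overlap 63.00 mm² gives 270.00 mm² — area = 270.00 mm². Overall, the cross-section is a single solid region. Net area = 270.00 mm².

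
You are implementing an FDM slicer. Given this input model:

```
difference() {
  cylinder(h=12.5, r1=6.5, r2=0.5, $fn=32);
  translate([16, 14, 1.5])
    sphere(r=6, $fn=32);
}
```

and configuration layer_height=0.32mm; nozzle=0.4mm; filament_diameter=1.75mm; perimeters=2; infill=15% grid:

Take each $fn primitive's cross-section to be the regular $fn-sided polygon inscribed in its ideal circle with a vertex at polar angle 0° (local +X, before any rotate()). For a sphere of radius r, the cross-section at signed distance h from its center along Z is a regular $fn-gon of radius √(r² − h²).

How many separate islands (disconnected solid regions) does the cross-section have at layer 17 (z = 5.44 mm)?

1

At z = 5.44 mm: the cone contributes a regular 32-gon of circumradius 3.889 (interpolated between r1=6.5 and r2=0.5 at t=0.435); the r=6 sphere at (16, 14) slices to a regular 32-gon of circumradius 4.525 (√(r²−h²) with h=3.94 from center); After the difference (first − rest): starting from the cone, the r=6 sphere at (16, 14) misses the remaining region (no effect) — 1 connected region. Overall, the cross-section is a single solid region. Island count = 1.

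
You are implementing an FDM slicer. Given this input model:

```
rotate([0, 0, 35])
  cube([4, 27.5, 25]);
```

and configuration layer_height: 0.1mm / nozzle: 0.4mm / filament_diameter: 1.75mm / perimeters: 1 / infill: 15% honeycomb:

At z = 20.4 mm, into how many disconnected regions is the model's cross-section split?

At z = 20.4 mm: the cube (footprint 4×27.5) is included at this height; (rotated 35° about Z; rotation is an isometry so areas/perimeters/island counts are preserved). The result has 1 disconnected region.

1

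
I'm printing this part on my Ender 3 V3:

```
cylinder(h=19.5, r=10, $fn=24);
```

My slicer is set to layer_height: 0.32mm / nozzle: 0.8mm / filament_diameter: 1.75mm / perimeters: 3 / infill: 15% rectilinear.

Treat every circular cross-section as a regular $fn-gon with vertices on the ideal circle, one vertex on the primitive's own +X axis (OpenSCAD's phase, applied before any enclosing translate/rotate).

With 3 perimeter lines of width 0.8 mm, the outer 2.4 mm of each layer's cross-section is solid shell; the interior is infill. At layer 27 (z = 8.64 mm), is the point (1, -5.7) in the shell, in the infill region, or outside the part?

infill

At z = 8.64 mm: the r=10 cylinder contributes a regular 24-gon of circumradius 10. Overall, the cross-section is a single solid region. The nearest boundary edge runs (-0.00, -10.00)→(2.59, -9.66); distance from the point to it = 4.13 mm. The point is inside the cross-section and 4.13 mm from the nearest boundary — more than the 2.4 mm shell width (3 × 0.8), so it's in the infill interior.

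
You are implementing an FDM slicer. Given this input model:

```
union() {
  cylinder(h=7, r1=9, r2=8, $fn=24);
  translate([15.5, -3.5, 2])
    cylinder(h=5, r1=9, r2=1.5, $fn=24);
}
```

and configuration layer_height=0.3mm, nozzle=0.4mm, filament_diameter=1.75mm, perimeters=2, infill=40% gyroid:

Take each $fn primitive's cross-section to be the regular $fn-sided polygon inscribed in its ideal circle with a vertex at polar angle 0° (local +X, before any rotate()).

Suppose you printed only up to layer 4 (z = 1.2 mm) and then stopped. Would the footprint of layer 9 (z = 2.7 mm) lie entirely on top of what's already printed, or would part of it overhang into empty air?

Compare the two slices. At z = 1.2: the cone: at t=0.171 of its height the radius interpolates to r₁+(r₂−r₁)t = 8.829, giving a regular 24-gon of that circumradius (area = (24/2)·8.829²·sin(360°/24) = 242.08 mm²); the cone at (15.5, -3.5) does not reach this height (z outside [2, 7]); Merging all regions: only the cone is present, so the union is just that shape — area = 242.08 mm². At z = 2.7: the cone: at t=0.386 of its height the radius interpolates to r₁+(r₂−r₁)t = 8.614, giving a regular 24-gon of that circumradius (area = (24/2)·8.614²·sin(360°/24) = 230.47 mm²); the cone at (15.5, -3.5) contributes a regular 24-gon of circumradius 7.950 (interpolated between r1=9 and r2=1.5 at t=0.140) (area = (24/2)·7.950²·sin(360°/24) = 196.30 mm²); Combining (union): the regions partially overlap — summed areas 426.77 mm² minus the doubly-counted overlap 1.68 mm² gives 425.09 mm² — area = 425.09 mm². Checking containment: at z = 2.7 the cross-section extends beyond the z = 1.2 cross-section by about 193.58 mm².

part overhangs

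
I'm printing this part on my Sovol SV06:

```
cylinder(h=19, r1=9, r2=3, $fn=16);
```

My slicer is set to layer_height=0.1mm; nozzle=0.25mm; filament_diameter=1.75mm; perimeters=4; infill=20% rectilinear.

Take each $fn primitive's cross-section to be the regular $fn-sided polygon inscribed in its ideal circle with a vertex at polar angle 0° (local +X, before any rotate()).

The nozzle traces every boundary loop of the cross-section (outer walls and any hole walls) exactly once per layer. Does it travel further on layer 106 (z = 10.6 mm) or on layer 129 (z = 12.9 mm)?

Layer 106 (z = 10.6): the cone (r1=9→r2=3) has section circumradius 5.653 here — a regular 16-gon (perimeter = 2·16·5.653·sin(180°/16) = 35.29 mm). So its perimeter = 35.29 mm. Layer 129 (z = 12.9): the cone: at t=0.679 of its height the radius interpolates to r₁+(r₂−r₁)t = 4.926, giving a regular 16-gon of that circumradius (perimeter = 2·16·4.926·sin(180°/16) = 30.75 mm). So its perimeter = 30.75 mm. Layer 106 is larger (35.29 vs 30.75 mm).

layer 106 (z = 10.6 mm)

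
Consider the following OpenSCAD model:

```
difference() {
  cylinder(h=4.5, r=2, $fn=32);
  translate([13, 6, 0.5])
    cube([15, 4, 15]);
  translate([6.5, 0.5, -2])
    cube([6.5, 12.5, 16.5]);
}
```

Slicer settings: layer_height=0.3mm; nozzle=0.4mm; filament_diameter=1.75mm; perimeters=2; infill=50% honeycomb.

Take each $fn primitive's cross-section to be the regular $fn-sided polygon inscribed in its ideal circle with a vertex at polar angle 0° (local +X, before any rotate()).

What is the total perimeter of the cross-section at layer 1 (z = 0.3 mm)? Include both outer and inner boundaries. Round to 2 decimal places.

12.55 mm

At z = 0.3 mm: the r=2 cylinder gives a regular 32-gon of circumradius 2 (constant along its height) (perimeter = 2·32·2.000·sin(180°/32) = 12.55 mm); the cube at (13, 6) does not reach this height (z outside [0.5, 15.5]); the cube at (6.5, 0.5) is present — its section is the full 6.5×12.5 rectangle (perimeter 38.00 mm); Taking the first minus the rest: starting from the r=2 cylinder, the 6.5×12.5 cube at (6.5, 0.5) misses the remaining region (no effect) — boundary = 12.55 mm. Overall, the cross-section is a single solid region. Total boundary length (outer) = 12.55 mm.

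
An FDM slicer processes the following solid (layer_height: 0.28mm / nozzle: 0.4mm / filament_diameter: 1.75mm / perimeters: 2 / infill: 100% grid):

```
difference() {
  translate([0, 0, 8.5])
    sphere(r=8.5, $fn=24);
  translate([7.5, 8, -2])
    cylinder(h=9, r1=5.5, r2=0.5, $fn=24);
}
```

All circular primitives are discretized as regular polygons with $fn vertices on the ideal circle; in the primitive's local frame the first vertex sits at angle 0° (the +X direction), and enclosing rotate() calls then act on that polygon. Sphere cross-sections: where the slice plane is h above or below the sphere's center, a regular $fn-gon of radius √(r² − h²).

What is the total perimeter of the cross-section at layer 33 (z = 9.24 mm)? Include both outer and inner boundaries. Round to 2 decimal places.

53.05 mm

At z = 9.24 mm: the sphere: section is a regular 24-gon, circumradius = √(r²−h²) = √(8.5²−0.74²) = 8.468 (perimeter = 2·24·8.468·sin(180°/24) = 53.05 mm); the cone at (7.5, 8) does not reach this height (z outside [-2, 7]); After the difference (first − rest): none of the subtracted shapes is present at this height, so the r=8.5 sphere is unchanged — boundary = 53.05 mm. Overall, the cross-section is a single solid region. Total boundary length (outer) = 53.05 mm.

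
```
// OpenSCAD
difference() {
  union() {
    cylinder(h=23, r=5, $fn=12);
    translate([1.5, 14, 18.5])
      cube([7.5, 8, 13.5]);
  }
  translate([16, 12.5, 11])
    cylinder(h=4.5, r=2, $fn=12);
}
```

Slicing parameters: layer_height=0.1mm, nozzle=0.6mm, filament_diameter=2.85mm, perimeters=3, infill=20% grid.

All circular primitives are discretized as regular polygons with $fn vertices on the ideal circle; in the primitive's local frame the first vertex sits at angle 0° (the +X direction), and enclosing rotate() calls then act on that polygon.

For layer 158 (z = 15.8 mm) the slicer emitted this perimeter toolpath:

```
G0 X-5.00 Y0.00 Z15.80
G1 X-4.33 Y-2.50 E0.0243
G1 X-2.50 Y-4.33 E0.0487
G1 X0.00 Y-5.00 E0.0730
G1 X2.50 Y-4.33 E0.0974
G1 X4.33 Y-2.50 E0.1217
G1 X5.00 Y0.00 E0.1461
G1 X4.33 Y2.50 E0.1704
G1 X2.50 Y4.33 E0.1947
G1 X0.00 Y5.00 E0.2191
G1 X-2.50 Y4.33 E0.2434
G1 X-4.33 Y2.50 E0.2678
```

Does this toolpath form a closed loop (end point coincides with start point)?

Start point (G0): (-5.00, 0.00). End point (last G1): the path does not return to the start — open.

no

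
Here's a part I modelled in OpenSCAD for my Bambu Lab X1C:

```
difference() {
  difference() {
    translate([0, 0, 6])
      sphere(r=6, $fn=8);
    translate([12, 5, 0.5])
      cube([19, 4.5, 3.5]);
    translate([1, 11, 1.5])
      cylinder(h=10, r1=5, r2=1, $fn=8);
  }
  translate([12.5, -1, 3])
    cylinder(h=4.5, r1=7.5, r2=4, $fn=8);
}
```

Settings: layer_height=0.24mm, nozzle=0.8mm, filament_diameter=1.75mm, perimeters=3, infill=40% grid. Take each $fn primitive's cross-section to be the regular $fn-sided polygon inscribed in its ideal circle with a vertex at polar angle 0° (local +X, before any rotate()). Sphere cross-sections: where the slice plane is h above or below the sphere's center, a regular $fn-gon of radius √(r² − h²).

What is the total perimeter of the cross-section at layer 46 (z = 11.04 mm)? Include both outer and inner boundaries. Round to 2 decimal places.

19.93 mm

At z = 11.04 mm: the sphere: section is a regular 8-gon, circumradius = √(r²−h²) = √(6²−5.04²) = 3.256 (perimeter = 2·8·3.256·sin(180°/8) = 19.93 mm); the cube at (12, 5) does not reach this height (z outside [0.5, 4]); the cone at (1, 11) contributes a regular 8-gon of circumradius 1.184 (interpolated between r1=5 and r2=1 at t=0.954) (perimeter = 2·8·1.184·sin(180°/8) = 7.25 mm); After the difference (first − rest): starting from the r=6 sphere, the cone at (1, 11) misses the remaining region (no effect) — boundary = 19.93 mm; the cone at (12.5, -1) does not reach this height (z outside [3, 7.5]); Taking the first minus the rest: none of the subtracted shapes is present at this height, so the result so far is unchanged — boundary = 19.93 mm. Overall, the cross-section is a single solid region. Total boundary length (outer) = 19.93 mm.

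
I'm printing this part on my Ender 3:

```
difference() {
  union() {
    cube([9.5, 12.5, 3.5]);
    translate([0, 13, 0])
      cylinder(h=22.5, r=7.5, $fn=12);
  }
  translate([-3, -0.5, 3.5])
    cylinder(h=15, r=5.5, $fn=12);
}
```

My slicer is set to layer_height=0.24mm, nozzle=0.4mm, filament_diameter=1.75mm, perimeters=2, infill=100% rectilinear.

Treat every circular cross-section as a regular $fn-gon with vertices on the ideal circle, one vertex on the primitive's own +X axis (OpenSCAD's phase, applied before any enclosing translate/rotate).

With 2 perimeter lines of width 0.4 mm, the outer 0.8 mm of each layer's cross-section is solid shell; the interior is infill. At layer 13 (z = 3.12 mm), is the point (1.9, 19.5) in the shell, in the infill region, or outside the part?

shell

At z = 3.12 mm: the 9.5×12.5 cube contributes its full rectangle; the cylinder at (0, 13): section is a regular 12-gon, circumradius r=7.5; Merging all regions: the regions partially overlap (shared area 38.47 mm²), so overlapping operands fuse into one piece — 1 connected region; the cylinder at (-3, -0.5) does not reach this height (z outside [3.5, 18.5]); Subtracting the remaining from the first: none of the subtracted shapes is present at this height, so that combined region is unchanged — 1 connected region. Overall, the cross-section is a single solid region. The nearest boundary edge runs (0.00, 20.50)→(3.75, 19.50); distance from the point to it = 0.47 mm. The point is inside the cross-section, 0.47 mm from the nearest boundary — within the 0.8 mm shell band (2 × 0.4).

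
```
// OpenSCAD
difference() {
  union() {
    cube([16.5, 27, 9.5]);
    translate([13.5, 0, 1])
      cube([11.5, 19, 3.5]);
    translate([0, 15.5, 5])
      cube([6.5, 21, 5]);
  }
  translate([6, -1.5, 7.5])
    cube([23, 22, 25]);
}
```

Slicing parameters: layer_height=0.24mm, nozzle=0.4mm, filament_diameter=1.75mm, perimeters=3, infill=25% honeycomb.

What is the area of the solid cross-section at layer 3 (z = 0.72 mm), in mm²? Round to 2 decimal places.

445.50 mm²

At z = 0.72 mm: the cube (footprint 16.5×27) is included at this height (area 445.50 mm²); the cube at (13.5, 0) does not reach this height (z outside [1, 4.5]); the cube at (0, 15.5) is not intersected at this z (z outside [5, 10]); Taking the union: only the 16.5×27 cube is present, so the union is just that shape — area = 445.50 mm²; the cube at (6, -1.5) does not reach this height (z outside [7.5, 32.5]); Taking the first minus the rest: none of the subtracted shapes is present at this height, so that combined region is unchanged — area = 445.50 mm². Overall, the cross-section is a single solid region. Net area = 445.50 mm².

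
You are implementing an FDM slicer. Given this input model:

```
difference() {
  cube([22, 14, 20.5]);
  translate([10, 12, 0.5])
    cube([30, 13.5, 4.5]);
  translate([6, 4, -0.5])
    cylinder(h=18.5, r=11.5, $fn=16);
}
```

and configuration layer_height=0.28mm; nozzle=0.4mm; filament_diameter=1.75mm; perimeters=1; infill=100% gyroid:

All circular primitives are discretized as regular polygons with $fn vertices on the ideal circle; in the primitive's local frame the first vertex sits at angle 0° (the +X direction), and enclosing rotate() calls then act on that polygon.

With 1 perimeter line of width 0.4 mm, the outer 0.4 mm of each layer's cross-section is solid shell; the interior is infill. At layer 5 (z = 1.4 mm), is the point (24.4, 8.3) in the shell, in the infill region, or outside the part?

outside

At z = 1.4 mm: the cube (footprint 22×14) is included at this height; the 30×13.5 cube at (10, 12) contributes its full rectangle; the r=11.5 cylinder at (6, 4) contributes a regular 16-gon of circumradius 11.5; After the difference (first − rest): starting from the 22×14 cube, the 30×13.5 cube at (10, 12) partially overlaps it — only the 24.00 mm² overlap (of its 405.00 mm²) is removed, clipping the outline; the r=11.5 cylinder at (6, 4) partially overlaps it — only the 218.86 mm² overlap (of its 404.88 mm²) is removed, clipping the outline — 2 connected regions. Overall, the cross-section has 2 separate islands. The nearest boundary edge runs (22.00, 12.00)→(22.00, 0.00); distance from the point to it = 2.40 mm. The point is not inside any of the regions above, so it lies outside the cross-section (2.40 mm from the nearest boundary).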